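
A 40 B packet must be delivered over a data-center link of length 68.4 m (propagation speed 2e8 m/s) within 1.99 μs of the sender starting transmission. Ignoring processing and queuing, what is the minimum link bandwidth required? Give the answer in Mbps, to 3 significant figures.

194 Mbps

L = 320 bits.
Propagation delay = 68.4 / 200000000 = 0.342 μs.
Transmission budget = 1.99 − 0.342 = 1.648 μs.
R ≥ L / t_tx = 320 bits / 1.648e-06 s = 194 Mbps.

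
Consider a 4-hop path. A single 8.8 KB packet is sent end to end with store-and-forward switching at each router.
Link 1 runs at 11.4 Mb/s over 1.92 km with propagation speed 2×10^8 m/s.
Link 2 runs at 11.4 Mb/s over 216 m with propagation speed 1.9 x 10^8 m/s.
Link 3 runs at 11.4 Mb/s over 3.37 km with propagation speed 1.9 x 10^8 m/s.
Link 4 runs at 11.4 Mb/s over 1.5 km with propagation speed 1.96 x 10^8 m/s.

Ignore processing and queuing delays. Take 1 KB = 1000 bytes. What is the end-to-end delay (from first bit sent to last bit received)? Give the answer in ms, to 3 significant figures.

24.7 ms

L = 70400 bits.
Transmission delay per hop = L/R = 70400/11400000 = 6.17544 ms; 4 hops → 24.7018 ms.
Propagation delays (d/s per hop): 0.0096, 0.00113684, 0.0177368, 0.00765306 ms; sum = 0.0361267 ms.
End-to-end = 24.7 ms.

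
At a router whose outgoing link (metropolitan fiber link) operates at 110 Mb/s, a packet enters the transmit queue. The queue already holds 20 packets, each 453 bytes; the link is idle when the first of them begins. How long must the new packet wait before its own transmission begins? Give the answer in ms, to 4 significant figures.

Each queued packet: L/R = 3624/110000000 = 0.0329455 ms.
20 queued → 0.658909 ms.
Queuing delay = 0.6589 ms.

0.6589 ms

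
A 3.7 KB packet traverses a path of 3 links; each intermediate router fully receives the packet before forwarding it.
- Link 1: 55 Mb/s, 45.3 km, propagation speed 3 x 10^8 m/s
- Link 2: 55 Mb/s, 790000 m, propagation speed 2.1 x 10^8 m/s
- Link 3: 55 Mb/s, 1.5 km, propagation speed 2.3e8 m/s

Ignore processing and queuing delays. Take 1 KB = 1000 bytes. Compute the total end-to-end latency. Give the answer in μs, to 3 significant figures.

5530 μs

L = 29600 bits.
Transmission delay per hop = L/R = 29600/55000000 = 538.182 μs; 3 hops → 1614.55 μs.
Propagation delays (d/s per hop): 151, 3761.9, 6.52174 μs; sum = 3919.43 μs.
End-to-end = 5530 μs.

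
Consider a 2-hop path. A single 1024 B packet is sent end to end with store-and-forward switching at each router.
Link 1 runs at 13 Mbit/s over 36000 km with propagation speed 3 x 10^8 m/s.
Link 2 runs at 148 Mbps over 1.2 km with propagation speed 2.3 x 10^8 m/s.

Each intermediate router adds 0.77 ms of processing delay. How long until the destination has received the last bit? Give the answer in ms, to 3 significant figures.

L = 1024 × 8 = 8192 bits.
Transmission delays (L/R per hop): 0.630154, 0.0553514 ms; sum = 0.685505 ms.
Propagation delays (d/s per hop): 120, 0.00521739 ms; sum = 120.005 ms.
Processing at 1 router(s): 1 × 0.77 ms = 0.77 ms.
End-to-end = 121 ms.

121 ms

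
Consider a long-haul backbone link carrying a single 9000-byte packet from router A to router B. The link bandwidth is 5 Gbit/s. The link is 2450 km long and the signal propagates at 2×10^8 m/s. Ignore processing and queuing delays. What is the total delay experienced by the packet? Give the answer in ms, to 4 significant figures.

12.26 ms

L = 9000 × 8 = 72000 bits.
Transmission delay = L/R = 72000 / 5000000000 = 0.0144 ms.
Propagation delay = d/s = 2450000 m / 200000000 m/s = 12.25 ms.
Total = 12.26 ms.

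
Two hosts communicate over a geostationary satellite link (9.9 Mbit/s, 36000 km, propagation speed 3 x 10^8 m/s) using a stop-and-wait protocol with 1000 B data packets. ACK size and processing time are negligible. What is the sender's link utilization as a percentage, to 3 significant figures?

t_tx = L/R = 8000/9900000 = 0.000808081 s.
t_prop = 36000000/300000000 = 0.12 s; RTT = 0.24 s.
Cycle = t_tx + RTT = 0.240808 s.
Utilization = t_tx / cycle = 0.000808081/0.240808 = 0.336 %.

0.336 %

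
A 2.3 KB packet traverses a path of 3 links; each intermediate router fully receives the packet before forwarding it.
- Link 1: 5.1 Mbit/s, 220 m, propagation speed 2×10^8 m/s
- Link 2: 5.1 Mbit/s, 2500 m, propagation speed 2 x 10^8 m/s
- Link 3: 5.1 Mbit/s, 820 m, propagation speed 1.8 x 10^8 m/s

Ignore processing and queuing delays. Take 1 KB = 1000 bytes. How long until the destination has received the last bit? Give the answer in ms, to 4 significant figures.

10.84 ms

L = 18400 bits.
Transmission delay per hop = L/R = 18400/5100000 = 3.60784 ms; 3 hops → 10.8235 ms.
Propagation delays (d/s per hop): 0.0011, 0.0125, 0.00455556 ms; sum = 0.0181556 ms.
End-to-end = 10.84 ms.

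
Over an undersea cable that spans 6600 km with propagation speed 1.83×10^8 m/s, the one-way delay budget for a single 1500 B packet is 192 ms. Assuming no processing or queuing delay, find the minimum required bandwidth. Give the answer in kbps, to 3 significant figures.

L = 12000 bits.
Propagation delay = 6600000 / 183000000 = 36.0656 ms.
Transmission budget = 192 − 36.0656 = 155.934 ms.
R ≥ L / t_tx = 12000 bits / 0.155934 s = 77.0 kbps.

77.0 kbps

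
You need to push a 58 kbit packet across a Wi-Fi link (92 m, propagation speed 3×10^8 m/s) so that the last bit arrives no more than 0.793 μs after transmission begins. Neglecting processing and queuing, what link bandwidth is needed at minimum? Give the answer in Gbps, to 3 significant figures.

Propagation delay = 92 / 300000000 = 0.306667 μs.
Transmission budget = 0.793 − 0.306667 = 0.486333 μs.
R ≥ L / t_tx = 58000 bits / 4.86333e-07 s = 119 Gbps.

119 Gbps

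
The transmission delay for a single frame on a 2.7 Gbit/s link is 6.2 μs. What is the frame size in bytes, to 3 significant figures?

L = R × t_tx = 2700000000 b/s × 6.2e-06 s = 16740 bits.
In bytes: 16740 / 8 = 2090 bytes.

2090 bytes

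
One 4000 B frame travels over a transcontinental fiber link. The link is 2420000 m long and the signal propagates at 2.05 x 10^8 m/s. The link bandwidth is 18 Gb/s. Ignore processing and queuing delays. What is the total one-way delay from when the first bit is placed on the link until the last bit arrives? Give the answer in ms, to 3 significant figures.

L = 4000 × 8 = 32000 bits.
Transmission delay = L/R = 32000 / 18000000000 = 0.00177778 ms.
Propagation delay = d/s = 2420000 m / 2.05e+08 m/s = 11.8049 ms.
Total = 11.8 ms.

11.8 ms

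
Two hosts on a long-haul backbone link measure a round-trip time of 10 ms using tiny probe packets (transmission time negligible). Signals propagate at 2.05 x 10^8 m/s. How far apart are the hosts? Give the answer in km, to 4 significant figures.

1025 km

One-way propagation = RTT/2 = 5 ms.
d = s × t = 2.05e+08 × 0.005 = 1025 km.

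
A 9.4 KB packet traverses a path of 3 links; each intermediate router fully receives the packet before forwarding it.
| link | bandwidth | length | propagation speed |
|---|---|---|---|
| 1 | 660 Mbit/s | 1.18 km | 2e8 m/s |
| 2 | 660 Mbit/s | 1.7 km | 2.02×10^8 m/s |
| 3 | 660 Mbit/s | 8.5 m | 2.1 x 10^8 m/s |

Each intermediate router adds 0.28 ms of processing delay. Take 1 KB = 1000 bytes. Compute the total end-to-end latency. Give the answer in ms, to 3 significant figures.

0.916 ms

L = 75200 bits.
Transmission delay per hop = L/R = 75200/660000000 = 0.113939 ms; 3 hops → 0.341818 ms.
Propagation delays (d/s per hop): 0.0059, 0.00841584, 4.04762e-05 ms; sum = 0.0143563 ms.
Processing at 2 router(s): 2 × 0.28 ms = 0.56 ms.
End-to-end = 0.916 ms.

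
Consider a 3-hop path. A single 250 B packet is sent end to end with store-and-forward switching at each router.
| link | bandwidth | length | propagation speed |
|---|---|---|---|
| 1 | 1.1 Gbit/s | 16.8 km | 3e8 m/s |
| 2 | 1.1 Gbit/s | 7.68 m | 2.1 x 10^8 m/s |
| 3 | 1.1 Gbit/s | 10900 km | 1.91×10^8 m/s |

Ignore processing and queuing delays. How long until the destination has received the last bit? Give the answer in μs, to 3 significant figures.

L = 250 × 8 = 2000 bits.
Transmission delay per hop = L/R = 2000/1100000000 = 1.81818 μs; 3 hops → 5.45455 μs.
Propagation delays (d/s per hop): 56, 0.0365714, 57068.1 μs; sum = 57124.1 μs.
End-to-end = 57100 μs.

57100 μs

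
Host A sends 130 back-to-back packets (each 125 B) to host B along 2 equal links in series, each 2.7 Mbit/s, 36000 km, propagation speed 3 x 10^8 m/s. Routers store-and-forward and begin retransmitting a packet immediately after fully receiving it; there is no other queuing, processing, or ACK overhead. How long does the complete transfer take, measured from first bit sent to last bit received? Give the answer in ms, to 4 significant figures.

288.5 ms

Per-hop transmission t_tx = L/R = 1000/2700000 = 0.37037 ms.
Per-hop propagation t_prop = 36000000/300000000 = 120 ms.
Pipeline fill: first packet needs 2·t_tx to clear all hops; remaining 129 packets each add one t_tx.
Total = (2+130-1)·t_tx + 2·t_prop = 131·0.37037 + 2·120 = 288.5 ms.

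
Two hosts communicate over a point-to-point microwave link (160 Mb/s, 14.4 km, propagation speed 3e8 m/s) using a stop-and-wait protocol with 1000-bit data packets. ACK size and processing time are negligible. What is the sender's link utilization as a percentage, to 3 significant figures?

6.11 %

t_tx = L/R = 1000/160000000 = 6.25e-06 s.
t_prop = 14400/300000000 = 4.8e-05 s; RTT = 9.6e-05 s.
Cycle = t_tx + RTT = 0.00010225 s.
Utilization = t_tx / cycle = 6.25e-06/0.00010225 = 6.11 %.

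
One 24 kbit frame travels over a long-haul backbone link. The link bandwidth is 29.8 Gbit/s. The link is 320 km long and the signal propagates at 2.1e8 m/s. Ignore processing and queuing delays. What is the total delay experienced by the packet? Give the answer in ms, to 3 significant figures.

1.52 ms

L = 24000 bits.
Transmission delay = L/R = 24000 / 29800000000 = 0.000805369 ms.
Propagation delay = d/s = 320000 m / 210000000 m/s = 1.52381 ms.
Total = 1.52 ms.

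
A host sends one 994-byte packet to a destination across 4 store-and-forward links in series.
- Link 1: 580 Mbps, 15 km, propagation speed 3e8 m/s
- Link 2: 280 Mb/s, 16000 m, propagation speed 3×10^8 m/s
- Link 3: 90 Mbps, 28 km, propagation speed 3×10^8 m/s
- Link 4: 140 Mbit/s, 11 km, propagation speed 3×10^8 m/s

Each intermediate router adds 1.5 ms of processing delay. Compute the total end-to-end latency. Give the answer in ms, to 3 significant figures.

4.92 ms

L = 994 × 8 = 7952 bits.
Transmission delays (L/R per hop): 0.0137103, 0.0284, 0.0883556, 0.0568 ms; sum = 0.187266 ms.
Propagation delays (d/s per hop): 0.05, 0.0533333, 0.0933333, 0.0366667 ms; sum = 0.233333 ms.
Processing at 3 router(s): 3 × 1.5 ms = 4.5 ms.
End-to-end = 4.92 ms.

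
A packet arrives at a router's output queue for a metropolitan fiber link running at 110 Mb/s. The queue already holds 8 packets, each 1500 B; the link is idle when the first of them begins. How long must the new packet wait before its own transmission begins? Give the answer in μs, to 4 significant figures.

872.7 μs

Each queued packet: L/R = 12000/110000000 = 109.091 μs.
8 queued → 872.727 μs.
Queuing delay = 872.7 μs.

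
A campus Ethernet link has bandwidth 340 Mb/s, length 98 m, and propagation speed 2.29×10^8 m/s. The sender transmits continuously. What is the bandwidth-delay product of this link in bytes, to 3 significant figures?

Propagation delay = 98 / 229000000 = 4.27948e-07 s.
BDP = R × t_prop = 340000000 × 4.27948e-07 = 145.502 bits.
In bytes: 145.502/8 = 18.2 bytes.

18.2 bytes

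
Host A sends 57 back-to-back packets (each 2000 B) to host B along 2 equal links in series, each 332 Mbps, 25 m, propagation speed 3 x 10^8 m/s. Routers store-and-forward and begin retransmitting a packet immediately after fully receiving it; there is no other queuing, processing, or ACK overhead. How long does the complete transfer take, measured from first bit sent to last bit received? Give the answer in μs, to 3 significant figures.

Per-hop transmission t_tx = L/R = 16000/332000000 = 48.1928 μs.
Per-hop propagation t_prop = 25/300000000 = 0.0833333 μs.
Pipeline fill: first packet needs 2·t_tx to clear all hops; remaining 56 packets each add one t_tx.
Total = (2+57-1)·t_tx + 2·t_prop = 58·48.1928 + 2·0.0833333 = 2800 μs.

2800 μs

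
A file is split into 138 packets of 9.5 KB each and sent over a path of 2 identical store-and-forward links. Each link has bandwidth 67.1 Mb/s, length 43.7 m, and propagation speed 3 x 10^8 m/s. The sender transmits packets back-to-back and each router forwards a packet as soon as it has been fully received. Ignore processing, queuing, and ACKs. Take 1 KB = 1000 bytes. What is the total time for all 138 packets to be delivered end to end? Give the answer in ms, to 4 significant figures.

Per-hop transmission t_tx = L/R = 76000/6.71e+07 = 1.13264 ms.
Per-hop propagation t_prop = 43.7/300000000 = 0.000145667 ms.
Pipeline fill: first packet needs 2·t_tx to clear all hops; remaining 137 packets each add one t_tx.
Total = (2+138-1)·t_tx + 2·t_prop = 139·1.13264 + 2·0.000145667 = 157.4 ms.

157.4 ms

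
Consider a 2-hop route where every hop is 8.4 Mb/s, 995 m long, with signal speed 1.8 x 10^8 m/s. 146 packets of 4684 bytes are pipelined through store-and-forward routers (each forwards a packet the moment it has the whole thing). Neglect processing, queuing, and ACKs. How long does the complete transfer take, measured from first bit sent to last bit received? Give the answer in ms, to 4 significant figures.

Per-hop transmission t_tx = L/R = 37472/8400000 = 4.46095 ms.
Per-hop propagation t_prop = 995/180000000 = 0.00552778 ms.
Pipeline fill: first packet needs 2·t_tx to clear all hops; remaining 145 packets each add one t_tx.
Total = (2+146-1)·t_tx + 2·t_prop = 147·4.46095 + 2·0.00552778 = 655.8 ms.

655.8 ms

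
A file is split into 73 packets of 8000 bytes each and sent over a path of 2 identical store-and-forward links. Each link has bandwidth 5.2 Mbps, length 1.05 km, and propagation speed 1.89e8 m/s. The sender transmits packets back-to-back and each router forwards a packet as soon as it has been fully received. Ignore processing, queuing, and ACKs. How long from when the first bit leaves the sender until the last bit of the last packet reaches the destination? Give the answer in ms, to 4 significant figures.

910.8 ms

Per-hop transmission t_tx = L/R = 64000/5200000 = 12.3077 ms.
Per-hop propagation t_prop = 1050/189000000 = 0.00555556 ms.
Pipeline fill: first packet needs 2·t_tx to clear all hops; remaining 72 packets each add one t_tx.
Total = (2+73-1)·t_tx + 2·t_prop = 74·12.3077 + 2·0.00555556 = 910.8 ms.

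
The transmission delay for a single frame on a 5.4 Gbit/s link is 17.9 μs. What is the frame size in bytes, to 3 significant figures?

L = R × t_tx = 5400000000 b/s × 1.79e-05 s = 96660 bits.
In bytes: 96660 / 8 = 12100 bytes.

12100 bytes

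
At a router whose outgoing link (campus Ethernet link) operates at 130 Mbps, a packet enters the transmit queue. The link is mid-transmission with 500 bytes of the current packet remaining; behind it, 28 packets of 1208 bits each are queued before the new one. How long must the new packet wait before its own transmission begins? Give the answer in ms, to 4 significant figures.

0.2910 ms

Each queued packet: L/R = 1208/130000000 = 0.00929231 ms.
28 queued → 0.260185 ms.
Plus remaining 4000 bits of current packet: 0.0307692 ms.
Queuing delay = 0.2910 ms.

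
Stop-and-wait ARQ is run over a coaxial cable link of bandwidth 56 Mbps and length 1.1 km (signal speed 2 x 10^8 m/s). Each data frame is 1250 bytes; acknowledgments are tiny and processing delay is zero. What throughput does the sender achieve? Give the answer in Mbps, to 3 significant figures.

52.8 Mbps

t_tx = L/R = 10000/56000000 = 0.000178571 s.
t_prop = 1100/200000000 = 5.5e-06 s; RTT = 1.1e-05 s.
Cycle = t_tx + RTT = 0.000189571 s.
Throughput = L / cycle = 10000 / 0.000189571 = 52.8 Mbps.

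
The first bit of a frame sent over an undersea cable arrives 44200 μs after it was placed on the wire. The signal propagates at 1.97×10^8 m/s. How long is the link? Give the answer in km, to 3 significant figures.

d = s × t_prop = 197000000 × 0.0442 = 8710 km.

8710 km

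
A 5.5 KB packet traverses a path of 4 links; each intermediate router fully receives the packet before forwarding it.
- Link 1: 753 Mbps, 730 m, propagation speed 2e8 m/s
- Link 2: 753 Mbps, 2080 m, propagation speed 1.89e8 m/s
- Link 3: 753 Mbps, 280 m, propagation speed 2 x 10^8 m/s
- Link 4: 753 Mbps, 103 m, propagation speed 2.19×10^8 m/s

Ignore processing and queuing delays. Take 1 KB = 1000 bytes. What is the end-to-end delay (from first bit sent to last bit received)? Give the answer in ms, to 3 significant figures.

0.250 ms

L = 44000 bits.
Transmission delay per hop = L/R = 44000/753000000 = 0.0584329 ms; 4 hops → 0.233732 ms.
Propagation delays (d/s per hop): 0.00365, 0.0110053, 0.0014, 0.00047032 ms; sum = 0.0165256 ms.
End-to-end = 0.250 ms.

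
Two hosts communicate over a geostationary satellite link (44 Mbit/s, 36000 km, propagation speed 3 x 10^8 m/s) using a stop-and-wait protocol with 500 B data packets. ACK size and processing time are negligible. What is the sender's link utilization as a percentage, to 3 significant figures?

t_tx = L/R = 4000/44000000 = 9.09091e-05 s.
t_prop = 36000000/300000000 = 0.12 s; RTT = 0.24 s.
Cycle = t_tx + RTT = 0.240091 s.
Utilization = t_tx / cycle = 9.09091e-05/0.240091 = 0.0379 %.

0.0379 %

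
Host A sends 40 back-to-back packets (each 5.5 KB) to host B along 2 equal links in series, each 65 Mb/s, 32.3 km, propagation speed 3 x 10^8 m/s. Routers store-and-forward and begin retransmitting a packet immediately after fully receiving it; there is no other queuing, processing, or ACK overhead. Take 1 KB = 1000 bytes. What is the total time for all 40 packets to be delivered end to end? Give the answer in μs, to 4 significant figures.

27970 μs

Per-hop transmission t_tx = L/R = 44000/65000000 = 676.923 μs.
Per-hop propagation t_prop = 32300/300000000 = 107.667 μs.
Pipeline fill: first packet needs 2·t_tx to clear all hops; remaining 39 packets each add one t_tx.
Total = (2+40-1)·t_tx + 2·t_prop = 41·676.923 + 2·107.667 = 27970 μs.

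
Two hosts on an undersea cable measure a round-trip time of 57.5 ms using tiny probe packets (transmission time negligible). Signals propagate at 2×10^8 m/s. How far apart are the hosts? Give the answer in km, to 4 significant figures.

One-way propagation = RTT/2 = 28.75 ms.
d = s × t = 200000000 × 0.02875 = 5750 km.

5750 km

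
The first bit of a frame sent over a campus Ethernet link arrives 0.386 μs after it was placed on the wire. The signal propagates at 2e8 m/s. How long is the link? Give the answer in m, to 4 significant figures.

77.20 m

d = s × t_prop = 200000000 × 3.86e-07 = 77.20 m.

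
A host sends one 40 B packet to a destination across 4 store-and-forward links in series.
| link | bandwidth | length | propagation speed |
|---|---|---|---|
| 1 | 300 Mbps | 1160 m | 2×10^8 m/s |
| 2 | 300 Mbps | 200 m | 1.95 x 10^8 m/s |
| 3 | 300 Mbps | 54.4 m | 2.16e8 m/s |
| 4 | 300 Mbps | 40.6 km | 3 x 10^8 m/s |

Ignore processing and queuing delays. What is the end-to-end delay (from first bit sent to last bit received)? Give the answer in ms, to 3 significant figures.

0.147 ms

L = 40 × 8 = 320 bits.
Transmission delay per hop = L/R = 320/300000000 = 0.00106667 ms; 4 hops → 0.00426667 ms.
Propagation delays (d/s per hop): 0.0058, 0.00102564, 0.000251852, 0.135333 ms; sum = 0.142411 ms.
End-to-end = 0.147 ms.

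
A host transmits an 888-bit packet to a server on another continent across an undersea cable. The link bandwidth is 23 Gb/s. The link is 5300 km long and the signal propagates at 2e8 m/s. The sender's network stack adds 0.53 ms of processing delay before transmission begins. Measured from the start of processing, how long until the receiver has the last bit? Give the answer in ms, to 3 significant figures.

27.0 ms

Transmission delay = L/R = 888 / 23000000000 = 3.86087e-05 ms.
Propagation delay = d/s = 5300000 m / 200000000 m/s = 26.5 ms.
Plus processing delay 0.53 ms = 0.53 ms.
Total = 27.0 ms.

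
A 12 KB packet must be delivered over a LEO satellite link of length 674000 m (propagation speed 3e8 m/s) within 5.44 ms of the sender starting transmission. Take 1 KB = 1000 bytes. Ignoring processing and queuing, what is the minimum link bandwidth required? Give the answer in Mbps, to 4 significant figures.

30.06 Mbps

L = 96000 bits.
Propagation delay = 674000 / 300000000 = 2.24667 ms.
Transmission budget = 5.44 − 2.24667 = 3.19333 ms.
R ≥ L / t_tx = 96000 bits / 0.00319333 s = 30.06 Mbps.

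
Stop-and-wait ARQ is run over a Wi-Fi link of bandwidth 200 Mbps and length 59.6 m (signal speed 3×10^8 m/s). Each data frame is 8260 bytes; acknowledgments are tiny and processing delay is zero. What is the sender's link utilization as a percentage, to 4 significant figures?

t_tx = L/R = 66080/200000000 = 0.0003304 s.
t_prop = 59.6/300000000 = 1.98667e-07 s; RTT = 3.97333e-07 s.
Cycle = t_tx + RTT = 0.000330797 s.
Utilization = t_tx / cycle = 0.0003304/0.000330797 = 99.88 %.

99.88 %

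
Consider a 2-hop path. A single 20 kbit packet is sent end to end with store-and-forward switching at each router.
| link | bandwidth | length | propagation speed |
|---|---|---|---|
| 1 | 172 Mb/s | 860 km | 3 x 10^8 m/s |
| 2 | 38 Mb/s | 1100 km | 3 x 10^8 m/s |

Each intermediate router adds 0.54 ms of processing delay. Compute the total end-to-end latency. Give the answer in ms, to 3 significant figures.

L = 20000 bits.
Transmission delays (L/R per hop): 0.116279, 0.526316 ms; sum = 0.642595 ms.
Propagation delays (d/s per hop): 2.86667, 3.66667 ms; sum = 6.53333 ms.
Processing at 1 router(s): 1 × 0.54 ms = 0.54 ms.
End-to-end = 7.72 ms.

7.72 ms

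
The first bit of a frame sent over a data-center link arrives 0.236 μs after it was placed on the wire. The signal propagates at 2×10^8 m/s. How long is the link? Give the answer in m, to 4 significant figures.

47.20 m

d = s × t_prop = 200000000 × 2.36e-07 = 47.20 m.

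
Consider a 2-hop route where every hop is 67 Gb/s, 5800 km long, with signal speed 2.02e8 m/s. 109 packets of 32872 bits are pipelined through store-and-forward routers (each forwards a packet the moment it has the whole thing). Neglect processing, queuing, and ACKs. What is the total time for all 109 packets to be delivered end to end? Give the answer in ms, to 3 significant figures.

Per-hop transmission t_tx = L/R = 32872/67000000000 = 0.000490627 ms.
Per-hop propagation t_prop = 5800000/202000000 = 28.7129 ms.
Pipeline fill: first packet needs 2·t_tx to clear all hops; remaining 108 packets each add one t_tx.
Total = (2+109-1)·t_tx + 2·t_prop = 110·0.000490627 + 2·28.7129 = 57.5 ms.

57.5 ms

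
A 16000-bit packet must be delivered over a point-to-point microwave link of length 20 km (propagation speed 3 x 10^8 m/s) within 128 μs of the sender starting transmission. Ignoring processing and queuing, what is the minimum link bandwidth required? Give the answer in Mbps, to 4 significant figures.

260.9 Mbps

Propagation delay = 20000 / 300000000 = 66.6667 μs.
Transmission budget = 128 − 66.6667 = 61.3333 μs.
R ≥ L / t_tx = 16000 bits / 6.13333e-05 s = 260.9 Mbps.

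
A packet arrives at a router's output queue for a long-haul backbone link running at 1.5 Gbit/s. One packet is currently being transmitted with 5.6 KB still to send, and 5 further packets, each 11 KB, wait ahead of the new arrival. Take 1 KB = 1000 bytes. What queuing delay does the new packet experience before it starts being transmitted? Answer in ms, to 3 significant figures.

Each queued packet: L/R = 88000/1500000000 = 0.0586667 ms.
5 queued → 0.293333 ms.
Plus remaining 44800 bits of current packet: 0.0298667 ms.
Queuing delay = 0.323 ms.

0.323 ms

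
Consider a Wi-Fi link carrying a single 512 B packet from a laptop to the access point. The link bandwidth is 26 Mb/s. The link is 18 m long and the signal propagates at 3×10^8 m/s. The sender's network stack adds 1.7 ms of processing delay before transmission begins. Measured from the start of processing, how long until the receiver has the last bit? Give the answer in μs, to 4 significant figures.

1858 μs

L = 512 × 8 = 4096 bits.
Transmission delay = L/R = 4096 / 26000000 = 157.538 μs.
Propagation delay = d/s = 18 m / 300000000 m/s = 0.06 μs.
Plus processing delay 1.7 ms = 1700 μs.
Total = 1858 μs.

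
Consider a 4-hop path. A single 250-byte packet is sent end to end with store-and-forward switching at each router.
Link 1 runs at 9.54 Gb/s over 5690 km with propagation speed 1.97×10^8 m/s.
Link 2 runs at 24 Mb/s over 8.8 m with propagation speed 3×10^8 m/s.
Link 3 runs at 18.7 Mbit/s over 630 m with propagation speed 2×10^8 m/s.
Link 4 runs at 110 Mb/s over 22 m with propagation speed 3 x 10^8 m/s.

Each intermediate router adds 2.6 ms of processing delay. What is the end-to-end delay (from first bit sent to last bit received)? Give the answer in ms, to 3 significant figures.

L = 250 × 8 = 2000 bits.
Transmission delays (L/R per hop): 0.000209644, 0.0833333, 0.106952, 0.0181818 ms; sum = 0.208677 ms.
Propagation delays (d/s per hop): 28.8832, 2.93333e-05, 0.00315, 7.33333e-05 ms; sum = 28.8865 ms.
Processing at 3 router(s): 3 × 2.6 ms = 7.8 ms.
End-to-end = 36.9 ms.

36.9 ms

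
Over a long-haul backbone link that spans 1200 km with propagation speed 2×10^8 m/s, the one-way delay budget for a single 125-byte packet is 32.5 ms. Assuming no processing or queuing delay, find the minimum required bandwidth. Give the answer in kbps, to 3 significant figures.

L = 1000 bits.
Propagation delay = 1200000 / 200000000 = 6 ms.
Transmission budget = 32.5 − 6 = 26.5 ms.
R ≥ L / t_tx = 1000 bits / 0.0265 s = 37.7 kbps.

37.7 kbps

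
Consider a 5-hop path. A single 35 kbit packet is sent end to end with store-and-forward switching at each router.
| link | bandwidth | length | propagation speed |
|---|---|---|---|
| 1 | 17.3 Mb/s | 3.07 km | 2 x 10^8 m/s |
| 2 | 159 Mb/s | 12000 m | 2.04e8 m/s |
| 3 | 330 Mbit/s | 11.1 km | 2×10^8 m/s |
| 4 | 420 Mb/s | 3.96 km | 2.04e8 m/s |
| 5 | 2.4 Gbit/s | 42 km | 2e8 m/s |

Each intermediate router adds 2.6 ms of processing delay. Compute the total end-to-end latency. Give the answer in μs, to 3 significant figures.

13200 μs

L = 35000 bits.
Transmission delays (L/R per hop): 2023.12, 220.126, 106.061, 83.3333, 14.5833 μs; sum = 2447.22 μs.
Propagation delays (d/s per hop): 15.35, 58.8235, 55.5, 19.4118, 210 μs; sum = 359.085 μs.
Processing at 4 router(s): 4 × 2.6 ms = 10400 μs.
End-to-end = 13200 μs.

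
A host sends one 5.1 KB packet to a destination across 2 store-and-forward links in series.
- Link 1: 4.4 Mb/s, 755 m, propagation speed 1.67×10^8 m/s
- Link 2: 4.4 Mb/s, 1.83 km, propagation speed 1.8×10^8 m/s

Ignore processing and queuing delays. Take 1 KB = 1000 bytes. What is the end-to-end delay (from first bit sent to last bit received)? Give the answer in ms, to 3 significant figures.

18.6 ms

L = 40800 bits.
Transmission delay per hop = L/R = 40800/4400000 = 9.27273 ms; 2 hops → 18.5455 ms.
Propagation delays (d/s per hop): 0.00452096, 0.0101667 ms; sum = 0.0146876 ms.
End-to-end = 18.6 ms.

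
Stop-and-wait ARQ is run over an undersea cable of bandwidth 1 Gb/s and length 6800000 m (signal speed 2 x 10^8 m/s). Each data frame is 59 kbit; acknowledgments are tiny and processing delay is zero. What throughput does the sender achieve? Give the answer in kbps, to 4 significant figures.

t_tx = L/R = 59000/1000000000 = 5.9e-05 s.
t_prop = 6800000/200000000 = 0.034 s; RTT = 0.068 s.
Cycle = t_tx + RTT = 0.068059 s.
Throughput = L / cycle = 59000 / 0.068059 = 866.9 kbps.

866.9 kbps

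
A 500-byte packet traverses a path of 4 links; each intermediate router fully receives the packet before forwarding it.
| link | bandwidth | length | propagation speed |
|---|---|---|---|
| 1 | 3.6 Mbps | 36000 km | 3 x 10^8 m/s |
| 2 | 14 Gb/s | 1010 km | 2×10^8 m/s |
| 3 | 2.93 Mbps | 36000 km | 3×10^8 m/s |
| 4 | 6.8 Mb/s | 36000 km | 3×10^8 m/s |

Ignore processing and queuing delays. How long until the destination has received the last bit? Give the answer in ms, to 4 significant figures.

L = 500 × 8 = 4000 bits.
Transmission delays (L/R per hop): 1.11111, 0.000285714, 1.36519, 0.588235 ms; sum = 3.06482 ms.
Propagation delays (d/s per hop): 120, 5.05, 120, 120 ms; sum = 365.05 ms.
End-to-end = 368.1 ms.

368.1 ms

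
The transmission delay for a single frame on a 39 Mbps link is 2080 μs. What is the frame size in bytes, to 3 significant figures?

10100 bytes

L = R × t_tx = 39000000 b/s × 0.00208 s = 81120 bits.
In bytes: 81120 / 8 = 10100 bytes.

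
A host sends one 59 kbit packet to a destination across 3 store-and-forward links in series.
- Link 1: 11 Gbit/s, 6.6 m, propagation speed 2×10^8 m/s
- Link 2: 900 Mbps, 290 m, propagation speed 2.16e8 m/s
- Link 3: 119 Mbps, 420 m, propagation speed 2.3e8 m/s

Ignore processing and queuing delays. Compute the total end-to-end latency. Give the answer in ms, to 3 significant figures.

0.570 ms

L = 59000 bits.
Transmission delays (L/R per hop): 0.00536364, 0.0655556, 0.495798 ms; sum = 0.566718 ms.
Propagation delays (d/s per hop): 3.3e-05, 0.00134259, 0.00182609 ms; sum = 0.00320168 ms.
End-to-end = 0.570 ms.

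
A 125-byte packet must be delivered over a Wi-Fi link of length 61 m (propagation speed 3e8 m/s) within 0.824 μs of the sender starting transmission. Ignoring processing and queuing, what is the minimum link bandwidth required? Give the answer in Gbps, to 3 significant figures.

L = 1000 bits.
Propagation delay = 61 / 300000000 = 0.203333 μs.
Transmission budget = 0.824 − 0.203333 = 0.620667 μs.
R ≥ L / t_tx = 1000 bits / 6.20667e-07 s = 1.61 Gbps.

1.61 Gbps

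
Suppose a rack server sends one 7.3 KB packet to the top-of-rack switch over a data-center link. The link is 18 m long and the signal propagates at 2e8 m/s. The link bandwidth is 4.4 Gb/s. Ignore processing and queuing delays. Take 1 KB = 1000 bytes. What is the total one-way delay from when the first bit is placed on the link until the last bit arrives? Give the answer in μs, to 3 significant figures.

L = 58400 bits.
Transmission delay = L/R = 58400 / 4400000000 = 13.2727 μs.
Propagation delay = d/s = 18 m / 200000000 m/s = 0.09 μs.
Total = 13.4 μs.

13.4 μs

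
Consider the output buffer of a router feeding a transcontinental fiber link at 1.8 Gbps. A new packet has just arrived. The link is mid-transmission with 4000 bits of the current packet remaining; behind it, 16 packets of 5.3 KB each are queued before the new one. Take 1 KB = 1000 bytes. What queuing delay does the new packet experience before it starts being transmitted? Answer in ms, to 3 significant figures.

0.379 ms

Each queued packet: L/R = 42400/1800000000 = 0.0235556 ms.
16 queued → 0.376889 ms.
Plus remaining 4000 bits of current packet: 0.00222222 ms.
Queuing delay = 0.379 ms.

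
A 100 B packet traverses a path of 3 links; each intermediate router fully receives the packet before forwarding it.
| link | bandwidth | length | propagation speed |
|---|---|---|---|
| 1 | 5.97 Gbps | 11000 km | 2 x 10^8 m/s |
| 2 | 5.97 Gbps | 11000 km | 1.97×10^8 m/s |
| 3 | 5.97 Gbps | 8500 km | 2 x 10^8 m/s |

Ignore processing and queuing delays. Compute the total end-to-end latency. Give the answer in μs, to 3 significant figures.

L = 100 × 8 = 800 bits.
Transmission delay per hop = L/R = 800/5970000000 = 0.134003 μs; 3 hops → 0.40201 μs.
Propagation delays (d/s per hop): 55000, 55837.6, 42500 μs; sum = 153338 μs.
End-to-end = 153000 μs.

153000 μs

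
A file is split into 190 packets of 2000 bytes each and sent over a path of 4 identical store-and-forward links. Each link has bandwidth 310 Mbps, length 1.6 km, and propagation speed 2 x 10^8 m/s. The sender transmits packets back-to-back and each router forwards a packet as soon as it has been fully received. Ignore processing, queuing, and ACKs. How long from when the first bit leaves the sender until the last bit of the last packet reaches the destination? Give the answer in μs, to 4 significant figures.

Per-hop transmission t_tx = L/R = 16000/310000000 = 51.6129 μs.
Per-hop propagation t_prop = 1600/200000000 = 8 μs.
Pipeline fill: first packet needs 4·t_tx to clear all hops; remaining 189 packets each add one t_tx.
Total = (4+190-1)·t_tx + 4·t_prop = 193·51.6129 + 4·8 = 9993 μs.

9993 μs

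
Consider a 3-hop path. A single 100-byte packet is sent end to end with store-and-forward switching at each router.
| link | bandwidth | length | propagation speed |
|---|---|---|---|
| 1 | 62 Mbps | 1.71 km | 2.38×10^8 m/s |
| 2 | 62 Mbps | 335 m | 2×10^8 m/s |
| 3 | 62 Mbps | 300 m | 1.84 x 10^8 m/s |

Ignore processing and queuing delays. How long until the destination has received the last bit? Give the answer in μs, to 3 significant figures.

L = 100 × 8 = 800 bits.
Transmission delay per hop = L/R = 800/62000000 = 12.9032 μs; 3 hops → 38.7097 μs.
Propagation delays (d/s per hop): 7.18487, 1.675, 1.63043 μs; sum = 10.4903 μs.
End-to-end = 49.2 μs.

49.2 μs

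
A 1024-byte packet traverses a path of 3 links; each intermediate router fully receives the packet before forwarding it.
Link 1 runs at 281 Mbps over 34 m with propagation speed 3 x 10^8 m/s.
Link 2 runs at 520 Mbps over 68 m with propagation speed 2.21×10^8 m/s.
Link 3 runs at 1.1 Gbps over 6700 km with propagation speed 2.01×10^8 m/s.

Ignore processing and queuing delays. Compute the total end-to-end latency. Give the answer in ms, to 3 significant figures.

33.4 ms

L = 1024 × 8 = 8192 bits.
Transmission delays (L/R per hop): 0.029153, 0.0157538, 0.00744727 ms; sum = 0.0523541 ms.
Propagation delays (d/s per hop): 0.000113333, 0.000307692, 33.3333 ms; sum = 33.3338 ms.
End-to-end = 33.4 ms.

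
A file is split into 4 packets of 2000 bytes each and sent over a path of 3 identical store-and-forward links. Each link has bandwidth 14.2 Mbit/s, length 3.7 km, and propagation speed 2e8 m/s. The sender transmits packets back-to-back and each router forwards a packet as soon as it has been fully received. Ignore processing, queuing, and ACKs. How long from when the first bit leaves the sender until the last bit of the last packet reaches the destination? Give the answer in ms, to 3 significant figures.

Per-hop transmission t_tx = L/R = 16000/14200000 = 1.12676 ms.
Per-hop propagation t_prop = 3700/200000000 = 0.0185 ms.
Pipeline fill: first packet needs 3·t_tx to clear all hops; remaining 3 packets each add one t_tx.
Total = (3+4-1)·t_tx + 3·t_prop = 6·1.12676 + 3·0.0185 = 6.82 ms.

6.82 ms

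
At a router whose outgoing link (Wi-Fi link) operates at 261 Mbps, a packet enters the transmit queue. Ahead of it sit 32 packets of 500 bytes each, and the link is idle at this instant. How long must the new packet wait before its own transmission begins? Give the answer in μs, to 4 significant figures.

490.4 μs

Each queued packet: L/R = 4000/261000000 = 15.3257 μs.
32 queued → 490.421 μs.
Queuing delay = 490.4 μs.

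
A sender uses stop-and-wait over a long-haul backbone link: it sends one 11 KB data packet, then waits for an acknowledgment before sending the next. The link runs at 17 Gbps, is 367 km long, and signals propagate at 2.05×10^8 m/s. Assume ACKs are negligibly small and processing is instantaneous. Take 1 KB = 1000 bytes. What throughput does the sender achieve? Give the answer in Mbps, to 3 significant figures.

24.5 Mbps

t_tx = L/R = 88000/17000000000 = 5.17647e-06 s.
t_prop = 367000/2.05e+08 = 0.00179024 s; RTT = 0.00358049 s.
Cycle = t_tx + RTT = 0.00358566 s.
Throughput = L / cycle = 88000 / 0.00358566 = 24.5 Mbps.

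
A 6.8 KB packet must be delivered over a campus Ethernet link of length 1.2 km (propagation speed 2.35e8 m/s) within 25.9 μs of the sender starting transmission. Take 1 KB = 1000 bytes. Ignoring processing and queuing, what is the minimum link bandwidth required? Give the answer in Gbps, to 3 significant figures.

L = 54400 bits.
Propagation delay = 1200 / 235000000 = 5.10638 μs.
Transmission budget = 25.9 − 5.10638 = 20.7936 μs.
R ≥ L / t_tx = 54400 bits / 2.07936e-05 s = 2.62 Gbps.

2.62 Gbps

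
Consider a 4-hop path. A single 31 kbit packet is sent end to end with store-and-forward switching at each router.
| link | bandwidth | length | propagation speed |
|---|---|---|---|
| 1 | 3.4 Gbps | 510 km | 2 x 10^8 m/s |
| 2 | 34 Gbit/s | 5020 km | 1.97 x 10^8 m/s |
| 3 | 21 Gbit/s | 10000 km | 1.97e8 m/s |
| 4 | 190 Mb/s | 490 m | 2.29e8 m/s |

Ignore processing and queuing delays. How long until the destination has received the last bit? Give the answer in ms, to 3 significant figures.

L = 31000 bits.
Transmission delays (L/R per hop): 0.00911765, 0.000911765, 0.00147619, 0.163158 ms; sum = 0.174663 ms.
Propagation delays (d/s per hop): 2.55, 25.4822, 50.7614, 0.00213974 ms; sum = 78.7958 ms.
End-to-end = 79.0 ms.

79.0 ms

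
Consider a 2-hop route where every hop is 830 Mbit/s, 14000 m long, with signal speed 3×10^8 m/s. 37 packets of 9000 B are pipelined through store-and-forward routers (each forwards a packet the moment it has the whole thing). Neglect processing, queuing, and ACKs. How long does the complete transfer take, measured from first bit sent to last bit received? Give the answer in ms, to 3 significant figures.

Per-hop transmission t_tx = L/R = 72000/830000000 = 0.086747 ms.
Per-hop propagation t_prop = 14000/300000000 = 0.0466667 ms.
Pipeline fill: first packet needs 2·t_tx to clear all hops; remaining 36 packets each add one t_tx.
Total = (2+37-1)·t_tx + 2·t_prop = 38·0.086747 + 2·0.0466667 = 3.39 ms.

3.39 ms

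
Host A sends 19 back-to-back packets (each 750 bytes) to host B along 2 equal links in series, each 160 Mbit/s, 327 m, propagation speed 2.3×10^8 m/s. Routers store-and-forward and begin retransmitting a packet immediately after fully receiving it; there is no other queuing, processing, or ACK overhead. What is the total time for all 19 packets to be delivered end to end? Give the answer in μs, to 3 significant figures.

Per-hop transmission t_tx = L/R = 6000/160000000 = 37.5 μs.
Per-hop propagation t_prop = 327/2.3e+08 = 1.42174 μs.
Pipeline fill: first packet needs 2·t_tx to clear all hops; remaining 18 packets each add one t_tx.
Total = (2+19-1)·t_tx + 2·t_prop = 20·37.5 + 2·1.42174 = 753 μs.

753 μs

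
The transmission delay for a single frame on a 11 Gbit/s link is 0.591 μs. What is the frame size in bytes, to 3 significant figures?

813 bytes

L = R × t_tx = 11000000000 b/s × 5.91e-07 s = 6501 bits.
In bytes: 6501 / 8 = 813 bytes.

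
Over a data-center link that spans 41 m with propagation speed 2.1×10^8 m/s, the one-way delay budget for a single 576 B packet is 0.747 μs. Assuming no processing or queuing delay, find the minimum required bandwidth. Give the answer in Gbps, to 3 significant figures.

8.35 Gbps

L = 4608 bits.
Propagation delay = 41 / 210000000 = 0.195238 μs.
Transmission budget = 0.747 − 0.195238 = 0.551762 μs.
R ≥ L / t_tx = 4608 bits / 5.51762e-07 s = 8.35 Gbps.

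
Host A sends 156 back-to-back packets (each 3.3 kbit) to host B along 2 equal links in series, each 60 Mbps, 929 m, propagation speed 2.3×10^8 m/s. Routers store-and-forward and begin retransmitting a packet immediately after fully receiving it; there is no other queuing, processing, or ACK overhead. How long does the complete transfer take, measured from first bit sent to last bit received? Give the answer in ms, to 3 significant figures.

8.64 ms

Per-hop transmission t_tx = L/R = 3300/60000000 = 0.055 ms.
Per-hop propagation t_prop = 929/2.3e+08 = 0.00403913 ms.
Pipeline fill: first packet needs 2·t_tx to clear all hops; remaining 155 packets each add one t_tx.
Total = (2+156-1)·t_tx + 2·t_prop = 157·0.055 + 2·0.00403913 = 8.64 ms.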